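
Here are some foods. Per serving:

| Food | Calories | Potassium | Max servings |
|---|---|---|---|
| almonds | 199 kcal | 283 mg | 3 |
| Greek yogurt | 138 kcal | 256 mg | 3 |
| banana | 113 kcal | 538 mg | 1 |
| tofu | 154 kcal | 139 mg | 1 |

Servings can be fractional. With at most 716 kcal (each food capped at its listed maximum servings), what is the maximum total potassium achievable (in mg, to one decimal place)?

1574.8 mg

Potassium per kcal: banana 4.761, Greek yogurt 1.855, almonds 1.422, tofu 0.9026.
Take 1 serving of banana: uses 113 kcal, +538.0 mg potassium (running total 538.0 mg).
Take 3 servings of Greek yogurt: uses 414 kcal, +768.0 mg potassium (running total 1306.0 mg).
Take 0.9497 servings of almonds: uses 189 kcal, +268.8 mg potassium (running total 1574.8 mg).
Filling greedily by potassium-per-kcal is optimal for one linear limit, giving 1574.8 mg.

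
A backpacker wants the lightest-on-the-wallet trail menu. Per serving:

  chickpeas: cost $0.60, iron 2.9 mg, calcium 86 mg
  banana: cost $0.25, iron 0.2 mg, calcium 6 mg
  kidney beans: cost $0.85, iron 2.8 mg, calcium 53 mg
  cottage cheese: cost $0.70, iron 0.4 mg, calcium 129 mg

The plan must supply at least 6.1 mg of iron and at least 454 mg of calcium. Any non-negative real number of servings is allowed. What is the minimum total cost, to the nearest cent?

$2.70

An LP optimum is at a vertex; with two nutrient constraints at most two foods are used. Check each candidate.
chickpeas only: max(6.1/2.9, 454/86) = 5.279 servings → $3.17.
banana only: max(6.1/0.2, 454/6) = 75.67 servings → $18.92.
kidney beans only: max(6.1/2.8, 454/53) = 8.566 servings → $7.28.
cottage cheese only: max(6.1/0.4, 454/129) = 15.25 servings → $10.68.
chickpeas + banana: intersection lies outside the first quadrant.
chickpeas + kidney beans: intersection lies outside the first quadrant.
chickpeas + cottage cheese with both tight: 1.782 servings and 2.331 servings → $2.70.
banana + kidney beans with both targets exact would need a negative amount; discard.
banana + cottage cheese with both tight: 25.87 servings and 2.316 servings → $8.09.
kidney beans + cottage cheese with both tight: 1.78 servings and 2.788 servings → $3.46.
So the least-cost plan costs $2.70.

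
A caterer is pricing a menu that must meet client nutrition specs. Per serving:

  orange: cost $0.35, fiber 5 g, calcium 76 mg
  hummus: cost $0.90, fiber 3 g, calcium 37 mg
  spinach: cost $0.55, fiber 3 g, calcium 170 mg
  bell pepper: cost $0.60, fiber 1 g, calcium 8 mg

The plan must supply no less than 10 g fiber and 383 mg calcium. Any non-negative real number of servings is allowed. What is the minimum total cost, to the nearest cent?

Minimising a linear cost over {fiber ≥ 10, calcium ≥ 383, servings ≥ 0} — the optimum is at a vertex, using one or two foods.
orange only: max(10/5, 383/76) = 5.039 servings → $1.76.
hummus only: max(10/3, 383/37) = 10.35 servings → $9.32.
spinach only: max(10/3, 383/170) = 3.333 servings → $1.83.
bell pepper only: max(10/1, 383/8) = 47.88 servings → $28.73.
orange + hummus: intersection lies outside the first quadrant.
orange + spinach with both tight: 0.8859 servings and 1.857 servings → $1.33.
orange + bell pepper: the both-tight solution has a negative serving — not a feasible corner.
hummus + spinach with both tight: 1.381 servings and 1.952 servings → $2.32.
hummus + bell pepper with both targets exact would need a negative amount; discard.
spinach + bell pepper with both tight: 2.075 servings and 3.774 servings → $3.41.
So the least-cost plan costs $1.33.

$1.33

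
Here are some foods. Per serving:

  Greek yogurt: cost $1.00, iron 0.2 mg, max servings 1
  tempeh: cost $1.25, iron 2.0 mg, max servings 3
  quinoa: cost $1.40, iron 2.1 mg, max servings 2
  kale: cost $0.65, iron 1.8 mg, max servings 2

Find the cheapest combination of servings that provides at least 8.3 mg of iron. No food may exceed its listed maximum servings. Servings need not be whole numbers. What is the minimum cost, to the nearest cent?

$4.24

Cost per mg of iron: kale $0.3611, tempeh $0.6250, quinoa $0.6667, Greek yogurt $5.0000.
Take 2 servings of kale: +3.6 mg iron for $1.30 (total $1.30, still need 4.7 mg).
Take 2.35 servings of tempeh: +4.7 mg iron for $2.94 (total $4.24, still need 0.0 mg).
Filling from the cheapest source first is optimal under one linear minimum: $4.24.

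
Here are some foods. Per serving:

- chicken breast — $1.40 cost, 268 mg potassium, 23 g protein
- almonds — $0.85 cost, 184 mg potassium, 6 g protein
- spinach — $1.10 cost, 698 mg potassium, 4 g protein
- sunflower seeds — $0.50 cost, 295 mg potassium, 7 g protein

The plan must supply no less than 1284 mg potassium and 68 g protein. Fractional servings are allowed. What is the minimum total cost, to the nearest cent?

Check every corner: each single food scaled to meet both minima, and each pair solved so both constraints bind.
chicken breast only: max(1284/268, 68/23) = 4.791 servings → $6.71.
almonds only: max(1284/184, 68/6) = 11.33 servings → $9.63.
spinach only: max(1284/698, 68/4) = 17 servings → $18.70.
sunflower seeds only: max(1284/295, 68/7) = 9.714 servings → $4.86.
chicken breast + almonds with both tight: 1.832 servings and 4.309 servings → $6.23.
chicken breast + spinach with both tight: 2.825 servings and 0.7548 servings → $4.79.
chicken breast + sunflower seeds with both tight: 2.255 servings and 2.304 servings → $4.31.
almonds + spinach: the both-tight solution has a negative serving — not a feasible corner.
almonds + sunflower seeds with both targets exact would need a negative amount; discard.
spinach + sunflower seeds with both targets exact would need a negative amount; discard.
Cheapest feasible corner: $4.31.

$4.31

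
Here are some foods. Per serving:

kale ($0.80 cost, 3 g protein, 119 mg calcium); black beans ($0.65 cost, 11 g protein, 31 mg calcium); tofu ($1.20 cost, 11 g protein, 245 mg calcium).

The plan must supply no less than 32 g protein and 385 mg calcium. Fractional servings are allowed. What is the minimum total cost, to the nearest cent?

This is a tiny linear program; its minimum lies at a vertex of the feasible set. List the vertices and price them.
kale only: max(32/3, 385/119) = 10.67 servings → $8.53.
black beans only: max(32/11, 385/31) = 12.42 servings → $8.07.
tofu only: max(32/11, 385/245) = 2.909 servings → $3.49.
kale + black beans with both tight: 2.667 servings and 2.182 servings → $3.55.
kale + tofu with both targets exact would need a negative amount; discard.
black beans + tofu with both tight: 1.531 servings and 1.378 servings → $2.65.
Cheapest feasible corner: $2.65.

$2.65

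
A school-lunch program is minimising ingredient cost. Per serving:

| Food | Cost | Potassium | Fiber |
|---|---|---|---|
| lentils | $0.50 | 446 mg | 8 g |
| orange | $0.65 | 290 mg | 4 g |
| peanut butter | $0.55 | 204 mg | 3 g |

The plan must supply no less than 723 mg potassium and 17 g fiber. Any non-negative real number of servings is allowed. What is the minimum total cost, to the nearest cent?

Check every corner: each single food scaled to meet both minima, and each pair solved so both constraints bind.
lentils only: max(723/446, 17/8) = 2.125 servings → $1.06.
orange only: max(723/290, 17/4) = 4.25 servings → $2.76.
peanut butter only: max(723/204, 17/3) = 5.667 servings → $3.12.
lentils + orange: the both-tight solution has a negative serving — not a feasible corner.
lentils + peanut butter with both targets exact would need a negative amount; discard.
orange + peanut butter: intersection lies outside the first quadrant.
The minimum over all feasible corners is $1.06.

$1.06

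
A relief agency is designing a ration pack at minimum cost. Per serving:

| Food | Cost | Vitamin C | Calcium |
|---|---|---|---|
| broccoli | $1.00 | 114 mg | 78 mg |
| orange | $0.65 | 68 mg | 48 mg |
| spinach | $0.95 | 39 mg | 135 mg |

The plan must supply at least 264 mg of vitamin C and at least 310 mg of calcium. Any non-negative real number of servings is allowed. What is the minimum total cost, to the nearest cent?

With two linear requirements the optimum uses one or two foods; enumerate the corners.
broccoli only: max(264/114, 310/78) = 3.974 servings → $3.97.
orange only: max(264/68, 310/48) = 6.458 servings → $4.20.
spinach only: max(264/39, 310/135) = 6.769 servings → $6.43.
broccoli + orange: intersection lies outside the first quadrant.
broccoli + spinach with both tight: 1.907 servings and 1.194 servings → $3.04.
orange + spinach with both tight: 3.222 servings and 1.151 servings → $3.19.
The minimum over all feasible corners is $3.04.

$3.04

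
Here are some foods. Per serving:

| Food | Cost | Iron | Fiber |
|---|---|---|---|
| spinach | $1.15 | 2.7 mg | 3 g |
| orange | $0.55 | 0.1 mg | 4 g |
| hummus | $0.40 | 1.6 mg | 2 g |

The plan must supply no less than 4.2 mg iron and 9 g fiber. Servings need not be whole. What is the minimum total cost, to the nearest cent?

An LP optimum is at a vertex; with two nutrient constraints at most two foods are used. Check each candidate.
spinach only: max(4.2/2.7, 9/3) = 3 servings → $3.45.
orange only: max(4.2/0.1, 9/4) = 42 servings → $23.10.
hummus only: max(4.2/1.6, 9/2) = 4.5 servings → $1.80.
spinach + orange with both tight: 1.514 servings and 1.114 servings → $2.35.
spinach + hummus: the both-tight solution has a negative serving — not a feasible corner.
orange + hummus with both tight: 0.9677 servings and 2.565 servings → $1.56.
The minimum over all feasible corners is $1.56.

$1.56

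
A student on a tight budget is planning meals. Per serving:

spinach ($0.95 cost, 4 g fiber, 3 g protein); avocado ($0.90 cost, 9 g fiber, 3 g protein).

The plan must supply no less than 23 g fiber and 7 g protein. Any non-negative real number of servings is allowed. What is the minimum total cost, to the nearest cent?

$2.30

The cheapest plan sits at a corner of the feasible region — with two constraints it uses at most two foods.
spinach only: max(23/4, 7/3) = 5.75 servings → $5.46.
avocado only: max(23/9, 7/3) = 2.556 servings → $2.30.
spinach + avocado: intersection lies outside the first quadrant.
Cheapest feasible corner: $2.30.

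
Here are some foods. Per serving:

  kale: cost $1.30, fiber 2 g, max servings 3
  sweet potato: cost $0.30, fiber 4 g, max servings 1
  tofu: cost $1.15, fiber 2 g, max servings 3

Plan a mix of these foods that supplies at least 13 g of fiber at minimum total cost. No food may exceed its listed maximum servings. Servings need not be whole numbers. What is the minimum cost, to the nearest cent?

Cost per g of fiber: sweet potato $0.0750, tofu $0.5750, kale $0.6500.
Take 1 serving of sweet potato: +4.0 g fiber for $0.30 (total $0.30, still need 9.0 g).
Take 3 servings of tofu: +6.0 g fiber for $3.45 (total $3.75, still need 3.0 g).
Take 1.5 servings of kale: +3.0 g fiber for $1.95 (total $5.70, still need 0.0 g).
Greedy by cheapest-per-g is optimal for a single linear constraint, so the minimum cost is $5.70.

$5.70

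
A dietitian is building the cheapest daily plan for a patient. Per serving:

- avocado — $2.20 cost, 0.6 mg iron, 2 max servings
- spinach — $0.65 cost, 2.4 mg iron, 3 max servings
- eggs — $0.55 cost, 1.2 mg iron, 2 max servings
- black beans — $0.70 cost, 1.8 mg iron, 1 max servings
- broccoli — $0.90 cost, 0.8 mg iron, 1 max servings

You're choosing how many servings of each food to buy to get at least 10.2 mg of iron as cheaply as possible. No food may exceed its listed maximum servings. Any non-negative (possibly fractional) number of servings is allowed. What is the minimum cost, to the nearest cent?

$3.20

Cost per mg of iron: spinach $0.2708, black beans $0.3889, eggs $0.4583, broccoli $1.1250, avocado $3.6667.
Take 3 servings of spinach: +7.2 mg iron for $1.95 (total $1.95, still need 3.0 mg).
Take 1 serving of black beans: +1.8 mg iron for $0.70 (total $2.65, still need 1.2 mg).
Take 1 serving of eggs: +1.2 mg iron for $0.55 (total $3.20, still need 0.0 mg).
Greedy by cheapest-per-mg is optimal for a single linear constraint, so the minimum cost is $3.20.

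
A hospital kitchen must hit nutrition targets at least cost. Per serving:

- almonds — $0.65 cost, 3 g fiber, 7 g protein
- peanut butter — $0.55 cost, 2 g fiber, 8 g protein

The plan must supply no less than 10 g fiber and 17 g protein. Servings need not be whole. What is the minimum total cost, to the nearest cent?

$2.17

For a min-cost LP with two ≥-constraints, a basic feasible solution has at most two positive variables.
almonds only: max(10/3, 17/7) = 3.333 servings → $2.17.
peanut butter only: max(10/2, 17/8) = 5 servings → $2.75.
almonds + peanut butter with both targets exact would need a negative amount; discard.
The minimum over all feasible corners is $2.17.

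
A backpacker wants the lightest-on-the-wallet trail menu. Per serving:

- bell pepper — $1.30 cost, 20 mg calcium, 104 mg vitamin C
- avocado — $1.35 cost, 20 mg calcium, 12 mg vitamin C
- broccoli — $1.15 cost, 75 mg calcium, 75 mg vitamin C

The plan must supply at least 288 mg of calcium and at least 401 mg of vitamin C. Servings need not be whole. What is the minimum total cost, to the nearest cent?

$5.75

A basic optimal solution has at most two foods positive. Try each food alone and each pair with both targets met exactly.
bell pepper only: max(288/20, 401/104) = 14.4 servings → $18.72.
avocado only: max(288/20, 401/12) = 33.42 servings → $45.11.
broccoli only: max(288/75, 401/75) = 5.347 servings → $6.15.
bell pepper + avocado with both tight: 2.48 servings and 11.92 servings → $19.32.
bell pepper + broccoli with both tight: 1.345 servings and 3.481 servings → $5.75.
avocado + broccoli: intersection lies outside the first quadrant.
Cheapest feasible corner: $5.75.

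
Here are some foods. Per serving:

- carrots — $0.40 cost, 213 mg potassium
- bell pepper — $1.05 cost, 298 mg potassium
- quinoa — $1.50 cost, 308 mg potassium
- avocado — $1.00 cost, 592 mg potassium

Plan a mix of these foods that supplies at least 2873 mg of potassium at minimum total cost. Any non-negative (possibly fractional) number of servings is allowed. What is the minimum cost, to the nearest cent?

$4.85

Cost per mg of potassium: avocado $0.0017, carrots $0.0019, bell pepper $0.0035, quinoa $0.0049.
With no serving limits, use only avocado: 2873 mg / 592 mg = 4.853 servings × $1.00 = $4.85.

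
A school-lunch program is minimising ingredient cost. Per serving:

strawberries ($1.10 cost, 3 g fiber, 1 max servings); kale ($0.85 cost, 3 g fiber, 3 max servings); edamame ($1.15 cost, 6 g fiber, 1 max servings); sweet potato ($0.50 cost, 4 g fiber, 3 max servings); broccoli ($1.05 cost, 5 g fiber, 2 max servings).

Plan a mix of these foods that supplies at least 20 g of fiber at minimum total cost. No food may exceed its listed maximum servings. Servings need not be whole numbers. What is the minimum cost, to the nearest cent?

$3.07

Cost per g of fiber: sweet potato $0.1250, edamame $0.1917, broccoli $0.2100, kale $0.2833, strawberries $0.3667.
Take 3 servings of sweet potato: +12.0 g fiber for $1.50 (total $1.50, still need 8.0 g).
Take 1 serving of edamame: +6.0 g fiber for $1.15 (total $2.65, still need 2.0 g).
Take 0.4 servings of broccoli: +2.0 g fiber for $0.42 (total $3.07, still need 0.0 g).
Filling from the cheapest source first is optimal under one linear minimum: $3.07.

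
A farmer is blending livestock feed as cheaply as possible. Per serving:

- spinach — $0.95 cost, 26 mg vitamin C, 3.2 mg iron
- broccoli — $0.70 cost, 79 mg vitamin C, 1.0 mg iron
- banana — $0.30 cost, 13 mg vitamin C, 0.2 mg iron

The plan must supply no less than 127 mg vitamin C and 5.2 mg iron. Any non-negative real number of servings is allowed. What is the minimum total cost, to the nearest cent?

$2.03

A basic optimal solution has at most two foods positive. Try each food alone and each pair with both targets met exactly.
spinach only: max(127/26, 5.2/3.2) = 4.885 servings → $4.64.
broccoli only: max(127/79, 5.2/1.0) = 5.2 servings → $3.64.
banana only: max(127/13, 5.2/0.2) = 26 servings → $7.80.
spinach + broccoli with both tight: 1.251 servings and 1.196 servings → $2.03.
spinach + banana with both tight: 1.159 servings and 7.451 servings → $3.34.
broccoli + banana with both targets exact would need a negative amount; discard.
So the least-cost plan costs $2.03.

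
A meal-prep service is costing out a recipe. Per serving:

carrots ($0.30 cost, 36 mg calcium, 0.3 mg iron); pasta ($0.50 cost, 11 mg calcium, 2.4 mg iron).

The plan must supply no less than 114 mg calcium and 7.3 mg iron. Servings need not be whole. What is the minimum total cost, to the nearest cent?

$2.07

This is a tiny linear program; its minimum lies at a vertex of the feasible set. List the vertices and price them.
carrots only: max(114/36, 7.3/0.3) = 24.33 servings → $7.30.
pasta only: max(114/11, 7.3/2.4) = 10.36 servings → $5.18.
carrots + pasta with both tight: 2.326 servings and 2.751 servings → $2.07.
So the least-cost plan costs $2.07.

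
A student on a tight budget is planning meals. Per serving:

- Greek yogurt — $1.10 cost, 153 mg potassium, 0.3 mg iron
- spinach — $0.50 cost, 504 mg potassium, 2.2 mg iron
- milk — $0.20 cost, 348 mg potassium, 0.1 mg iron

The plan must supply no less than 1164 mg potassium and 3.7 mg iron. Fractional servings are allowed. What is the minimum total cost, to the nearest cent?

With two linear requirements the optimum uses one or two foods; enumerate the corners.
Greek yogurt only: max(1164/153, 3.7/0.3) = 12.33 servings → $13.57.
spinach only: max(1164/504, 3.7/2.2) = 2.31 servings → $1.15.
milk only: max(1164/348, 3.7/0.1) = 37 servings → $7.40.
Greek yogurt + spinach with both tight: 3.754 servings and 1.17 servings → $4.71.
Greek yogurt + milk: the both-tight solution has a negative serving — not a feasible corner.
spinach + milk with both tight: 1.638 servings and 0.9732 servings → $1.01.
So the least-cost plan costs $1.01.

$1.01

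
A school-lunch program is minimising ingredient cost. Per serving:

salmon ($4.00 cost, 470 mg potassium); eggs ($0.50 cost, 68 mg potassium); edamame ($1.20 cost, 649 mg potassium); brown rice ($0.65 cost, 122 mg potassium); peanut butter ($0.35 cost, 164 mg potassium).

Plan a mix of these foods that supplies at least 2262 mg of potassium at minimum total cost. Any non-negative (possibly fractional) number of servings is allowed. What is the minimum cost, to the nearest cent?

$4.18

Cost per mg of potassium: edamame $0.0018, peanut butter $0.0021, brown rice $0.0053, eggs $0.0074, salmon $0.0085.
With no serving limits, use only edamame: 2262 mg / 649 mg = 3.485 servings × $1.20 = $4.18.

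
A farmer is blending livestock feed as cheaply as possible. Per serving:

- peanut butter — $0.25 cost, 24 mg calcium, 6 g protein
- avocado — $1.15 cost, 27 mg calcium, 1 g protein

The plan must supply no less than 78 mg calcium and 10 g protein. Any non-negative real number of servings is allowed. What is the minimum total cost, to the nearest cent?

$0.81

peanut butter only: max(78/24, 10/6) = 3.25 servings → $0.81.
avocado only: max(78/27, 10/1) = 10 servings → $11.50.
peanut butter + avocado with both tight: 1.391 servings and 1.652 servings → $2.25.
The minimum over all feasible corners is $0.81.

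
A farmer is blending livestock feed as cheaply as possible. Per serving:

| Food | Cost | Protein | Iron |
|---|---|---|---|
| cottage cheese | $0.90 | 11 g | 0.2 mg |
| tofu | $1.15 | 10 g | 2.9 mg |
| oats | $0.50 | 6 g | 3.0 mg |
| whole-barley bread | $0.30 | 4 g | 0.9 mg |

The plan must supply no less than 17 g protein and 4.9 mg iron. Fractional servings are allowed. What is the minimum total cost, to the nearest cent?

$1.31

For a min-cost LP with two ≥-constraints, a basic feasible solution has at most two positive variables.
cottage cheese only: max(17/11, 4.9/0.2) = 24.5 servings → $22.05.
tofu only: max(17/10, 4.9/2.9) = 1.7 servings → $1.96.
oats only: max(17/6, 4.9/3.0) = 2.833 servings → $1.42.
whole-barley bread only: max(17/4, 4.9/0.9) = 5.444 servings → $1.63.
cottage cheese + tofu with both tight: 0.01003 servings and 1.689 servings → $1.95.
cottage cheese + oats with both tight: 0.6792 servings and 1.588 servings → $1.41.
cottage cheese + whole-barley bread: the both-tight solution has a negative serving — not a feasible corner.
tofu + oats: the both-tight solution has a negative serving — not a feasible corner.
tofu + whole-barley bread with both tight: 1.654 servings and 0.1154 servings → $1.94.
oats + whole-barley bread with both tight: 0.6515 servings and 3.273 servings → $1.31.
So the least-cost plan costs $1.31.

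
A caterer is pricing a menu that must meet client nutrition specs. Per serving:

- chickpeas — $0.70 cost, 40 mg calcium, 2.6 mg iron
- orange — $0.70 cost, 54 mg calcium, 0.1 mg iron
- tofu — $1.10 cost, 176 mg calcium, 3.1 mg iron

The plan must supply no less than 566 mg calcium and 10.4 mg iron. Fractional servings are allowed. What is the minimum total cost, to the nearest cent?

The cheapest plan sits at a corner of the feasible region — with two constraints it uses at most two foods.
chickpeas only: max(566/40, 10.4/2.6) = 14.15 servings → $9.90.
orange only: max(566/54, 10.4/0.1) = 104 servings → $72.80.
tofu only: max(566/176, 10.4/3.1) = 3.355 servings → $3.69.
chickpeas + orange with both tight: 3.702 servings and 7.739 servings → $8.01.
chickpeas + tofu with both tight: 0.2272 servings and 3.164 servings → $3.64.
orange + tofu: intersection lies outside the first quadrant.
Cheapest feasible corner: $3.64.

$3.64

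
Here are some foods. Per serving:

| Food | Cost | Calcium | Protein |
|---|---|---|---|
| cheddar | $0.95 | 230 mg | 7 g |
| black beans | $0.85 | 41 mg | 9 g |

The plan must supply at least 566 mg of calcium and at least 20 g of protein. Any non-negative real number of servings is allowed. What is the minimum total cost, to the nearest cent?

$2.58

The cheapest plan sits at a corner of the feasible region — with two constraints it uses at most two foods.
cheddar only: max(566/230, 20/7) = 2.857 servings → $2.71.
black beans only: max(566/41, 20/9) = 13.8 servings → $11.73.
cheddar + black beans with both tight: 2.397 servings and 0.3578 servings → $2.58.
Cheapest feasible corner: $2.58.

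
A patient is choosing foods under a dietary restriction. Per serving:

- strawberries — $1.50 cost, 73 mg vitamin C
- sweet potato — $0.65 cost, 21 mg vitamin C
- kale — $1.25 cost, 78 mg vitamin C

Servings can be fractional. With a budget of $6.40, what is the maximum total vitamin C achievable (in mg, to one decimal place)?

399.4 mg

Vitamin C per dollar: kale 62.4, strawberries 48.67, sweet potato 32.31.
With no serving limits, spend the whole cost allowance on kale: $6.40 / $1.25 × 78 mg = 399.4 mg.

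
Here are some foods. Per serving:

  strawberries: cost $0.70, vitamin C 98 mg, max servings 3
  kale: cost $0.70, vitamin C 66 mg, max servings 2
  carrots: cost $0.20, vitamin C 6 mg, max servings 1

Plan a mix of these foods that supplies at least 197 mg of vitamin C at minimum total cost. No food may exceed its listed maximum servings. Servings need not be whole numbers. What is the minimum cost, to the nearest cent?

Cost per mg of vitamin C: strawberries $0.0071, kale $0.0106, carrots $0.0333.
Take 2.01 servings of strawberries: +197.0 mg vitamin C for $1.41 (total $1.41, still need 0.0 mg).
Filling from the cheapest source first is optimal under one linear minimum: $1.41.

$1.41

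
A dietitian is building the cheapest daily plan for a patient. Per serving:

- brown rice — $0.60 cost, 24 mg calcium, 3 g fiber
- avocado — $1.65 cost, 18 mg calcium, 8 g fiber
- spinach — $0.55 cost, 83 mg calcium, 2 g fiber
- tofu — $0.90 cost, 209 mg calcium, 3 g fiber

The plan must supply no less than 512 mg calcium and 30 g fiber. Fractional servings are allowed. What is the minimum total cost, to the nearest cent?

This is a tiny linear program; its minimum lies at a vertex of the feasible set. List the vertices and price them.
brown rice only: max(512/24, 30/3) = 21.33 servings → $12.80.
avocado only: max(512/18, 30/8) = 28.44 servings → $46.93.
spinach only: max(512/83, 30/2) = 15 servings → $8.25.
tofu only: max(512/209, 30/3) = 10 servings → $9.00.
brown rice + avocado with both targets exact would need a negative amount; discard.
brown rice + spinach with both tight: 7.294 servings and 4.06 servings → $6.61.
brown rice + tofu with both tight: 8.53 servings and 1.47 servings → $6.44.
avocado + spinach with both tight: 2.334 servings and 5.662 servings → $6.97.
avocado + tofu with both tight: 2.926 servings and 2.198 servings → $6.81.
spinach + tofu: the both-tight solution has a negative serving — not a feasible corner.
The minimum over all feasible corners is $6.44.

$6.44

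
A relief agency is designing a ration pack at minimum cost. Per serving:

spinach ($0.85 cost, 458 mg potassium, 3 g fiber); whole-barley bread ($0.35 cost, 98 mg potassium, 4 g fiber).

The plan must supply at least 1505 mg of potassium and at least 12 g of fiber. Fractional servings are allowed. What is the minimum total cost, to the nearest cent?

$2.90

For a min-cost LP with two ≥-constraints, a basic feasible solution has at most two positive variables.
spinach only: max(1505/458, 12/3) = 4 servings → $3.40.
whole-barley bread only: max(1505/98, 12/4) = 15.36 servings → $5.38.
spinach + whole-barley bread with both tight: 3.15 servings and 0.6378 servings → $2.90.
So the least-cost plan costs $2.90.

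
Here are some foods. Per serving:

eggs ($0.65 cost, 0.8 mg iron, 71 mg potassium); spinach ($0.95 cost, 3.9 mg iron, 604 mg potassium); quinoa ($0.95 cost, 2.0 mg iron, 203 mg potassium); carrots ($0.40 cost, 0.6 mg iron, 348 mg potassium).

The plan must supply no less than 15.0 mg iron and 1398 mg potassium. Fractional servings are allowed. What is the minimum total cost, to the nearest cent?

$3.65

For a min-cost LP with two ≥-constraints, a basic feasible solution has at most two positive variables.
eggs only: max(15.0/0.8, 1398/71) = 19.69 servings → $12.80.
spinach only: max(15.0/3.9, 1398/604) = 3.846 servings → $3.65.
quinoa only: max(15.0/2.0, 1398/203) = 7.5 servings → $7.12.
carrots only: max(15.0/0.6, 1398/348) = 25 servings → $10.00.
eggs + spinach with both tight: 17.49 servings and 0.2588 servings → $11.61.
eggs + quinoa with both tight: 12.21 servings and 2.618 servings → $10.42.
eggs + carrots with both tight: 18.58 servings and 0.2265 servings → $12.17.
spinach + quinoa: the both-tight solution has a negative serving — not a feasible corner.
spinach + carrots with both targets exact would need a negative amount; discard.
quinoa + carrots: intersection lies outside the first quadrant.
So the least-cost plan costs $3.65.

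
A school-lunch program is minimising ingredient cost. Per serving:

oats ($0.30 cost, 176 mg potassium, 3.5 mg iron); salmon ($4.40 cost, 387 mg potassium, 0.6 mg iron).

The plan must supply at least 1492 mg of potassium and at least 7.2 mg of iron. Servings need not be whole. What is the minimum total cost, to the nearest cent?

$2.54

Compare the cost at each extreme point of the feasible region.
oats only: max(1492/176, 7.2/3.5) = 8.477 servings → $2.54.
salmon only: max(1492/387, 7.2/0.6) = 12 servings → $52.80.
oats + salmon with both tight: 1.514 servings and 3.167 servings → $14.39.
Cheapest feasible corner: $2.54.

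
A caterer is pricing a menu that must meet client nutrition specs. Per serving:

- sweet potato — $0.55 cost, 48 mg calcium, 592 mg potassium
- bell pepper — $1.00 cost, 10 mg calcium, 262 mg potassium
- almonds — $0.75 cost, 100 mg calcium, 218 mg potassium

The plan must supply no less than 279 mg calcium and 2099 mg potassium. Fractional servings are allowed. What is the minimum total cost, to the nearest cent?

$2.67

For a min-cost LP with two ≥-constraints, a basic feasible solution has at most two positive variables.
sweet potato only: max(279/48, 2099/592) = 5.812 servings → $3.20.
bell pepper only: max(279/10, 2099/262) = 27.9 servings → $27.90.
almonds only: max(279/100, 2099/218) = 9.628 servings → $7.22.
sweet potato + bell pepper with both targets exact would need a negative amount; discard.
sweet potato + almonds with both tight: 3.059 servings and 1.322 servings → $2.67.
bell pepper + almonds with both tight: 6.206 servings and 2.169 servings → $7.83.
Cheapest feasible corner: $2.67.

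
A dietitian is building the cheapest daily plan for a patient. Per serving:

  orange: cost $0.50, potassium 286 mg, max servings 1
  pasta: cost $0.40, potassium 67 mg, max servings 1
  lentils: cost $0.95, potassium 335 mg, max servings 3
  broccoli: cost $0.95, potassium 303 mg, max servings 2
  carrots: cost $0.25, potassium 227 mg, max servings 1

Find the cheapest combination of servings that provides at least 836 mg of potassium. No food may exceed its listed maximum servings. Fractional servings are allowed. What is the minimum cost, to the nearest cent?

$1.67

Cost per mg of potassium: carrots $0.0011, orange $0.0017, lentils $0.0028, broccoli $0.0031, pasta $0.0060.
Take 1 serving of carrots: +227.0 mg potassium for $0.25 (total $0.25, still need 609.0 mg).
Take 1 serving of orange: +286.0 mg potassium for $0.50 (total $0.75, still need 323.0 mg).
Take 0.9642 servings of lentils: +323.0 mg potassium for $0.92 (total $1.67, still need 0.0 mg).
Filling from the cheapest source first is optimal under one linear minimum: $1.67.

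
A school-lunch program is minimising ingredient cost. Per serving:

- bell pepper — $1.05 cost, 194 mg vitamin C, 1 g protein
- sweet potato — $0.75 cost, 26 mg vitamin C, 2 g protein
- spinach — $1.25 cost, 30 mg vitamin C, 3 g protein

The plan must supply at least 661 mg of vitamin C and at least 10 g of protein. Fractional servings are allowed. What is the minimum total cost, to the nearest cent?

$5.73

Compare the cost at each extreme point of the feasible region.
bell pepper only: max(661/194, 10/1) = 10 servings → $10.50.
sweet potato only: max(661/26, 10/2) = 25.42 servings → $19.07.
spinach only: max(661/30, 10/3) = 22.03 servings → $27.54.
bell pepper + sweet potato with both tight: 2.934 servings and 3.533 servings → $5.73.
bell pepper + spinach with both tight: 3.049 servings and 2.317 servings → $6.10.
sweet potato + spinach with both targets exact would need a negative amount; discard.
The minimum over all feasible corners is $5.73.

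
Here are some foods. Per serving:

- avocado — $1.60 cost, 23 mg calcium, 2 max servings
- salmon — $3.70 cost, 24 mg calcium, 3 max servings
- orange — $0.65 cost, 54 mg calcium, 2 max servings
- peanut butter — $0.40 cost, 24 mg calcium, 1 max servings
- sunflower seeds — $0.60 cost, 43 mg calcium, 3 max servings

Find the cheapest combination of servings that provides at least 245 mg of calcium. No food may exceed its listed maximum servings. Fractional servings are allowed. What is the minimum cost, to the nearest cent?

$3.23

Cost per mg of calcium: orange $0.0120, sunflower seeds $0.0140, peanut butter $0.0167, avocado $0.0696, salmon $0.1542.
Take 2 servings of orange: +108.0 mg calcium for $1.30 (total $1.30, still need 137.0 mg).
Take 3 servings of sunflower seeds: +129.0 mg calcium for $1.80 (total $3.10, still need 8.0 mg).
Take 0.3333 servings of peanut butter: +8.0 mg calcium for $0.13 (total $3.23, still need 0.0 mg).
Greedy by cheapest-per-mg is optimal for a single linear constraint, so the minimum cost is $3.23.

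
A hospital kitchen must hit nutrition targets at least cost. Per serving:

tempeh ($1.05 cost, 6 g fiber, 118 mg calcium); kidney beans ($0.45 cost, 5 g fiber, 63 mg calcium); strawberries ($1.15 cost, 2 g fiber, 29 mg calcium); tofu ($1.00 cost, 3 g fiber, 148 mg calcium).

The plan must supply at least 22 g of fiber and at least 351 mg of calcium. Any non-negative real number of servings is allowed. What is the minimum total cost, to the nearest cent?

Minimising a linear cost over {fiber ≥ 22, calcium ≥ 351, servings ≥ 0} — the optimum is at a vertex, using one or two foods.
tempeh only: max(22/6, 351/118) = 3.667 servings → $3.85.
kidney beans only: max(22/5, 351/63) = 5.571 servings → $2.51.
strawberries only: max(22/2, 351/29) = 12.1 servings → $13.92.
tofu only: max(22/3, 351/148) = 7.333 servings → $7.33.
tempeh + kidney beans with both tight: 1.741 servings and 2.311 servings → $2.87.
tempeh + strawberries with both tight: 1.032 servings and 7.903 servings → $10.17.
tempeh + tofu with both targets exact would need a negative amount; discard.
kidney beans + strawberries: the both-tight solution has a negative serving — not a feasible corner.
kidney beans + tofu with both tight: 3.998 servings and 0.6697 servings → $2.47.
strawberries + tofu with both tight: 10.54 servings and 0.3062 servings → $12.43.
So the least-cost plan costs $2.47.

$2.47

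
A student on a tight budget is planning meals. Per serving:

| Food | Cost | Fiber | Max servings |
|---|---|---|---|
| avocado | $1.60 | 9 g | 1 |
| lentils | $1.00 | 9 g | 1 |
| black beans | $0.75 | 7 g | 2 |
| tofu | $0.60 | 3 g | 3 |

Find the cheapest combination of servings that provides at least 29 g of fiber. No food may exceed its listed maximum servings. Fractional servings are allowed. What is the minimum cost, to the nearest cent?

Cost per g of fiber: black beans $0.1071, lentils $0.1111, avocado $0.1778, tofu $0.2000.
Take 2 servings of black beans: +14.0 g fiber for $1.50 (total $1.50, still need 15.0 g).
Take 1 serving of lentils: +9.0 g fiber for $1.00 (total $2.50, still need 6.0 g).
Take 0.6667 servings of avocado: +6.0 g fiber for $1.07 (total $3.57, still need 0.0 g).
Greedy by cheapest-per-g is optimal for a single linear constraint, so the minimum cost is $3.57.

$3.57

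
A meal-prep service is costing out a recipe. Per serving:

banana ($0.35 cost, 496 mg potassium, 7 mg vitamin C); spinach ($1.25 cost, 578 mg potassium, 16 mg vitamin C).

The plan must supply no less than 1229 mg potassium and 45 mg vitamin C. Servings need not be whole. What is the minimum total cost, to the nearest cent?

Two binding constraints pin down two serving amounts, so the optimal mix uses at most two foods. The candidates are each food alone (scaled to the tighter of potassium/vitamin C) and each pair with both constraints tight.
banana only: max(1229/496, 45/7) = 6.429 servings → $2.25.
spinach only: max(1229/578, 45/16) = 2.812 servings → $3.52.
banana + spinach: the both-tight solution has a negative serving — not a feasible corner.
The minimum over all feasible corners is $2.25.

$2.25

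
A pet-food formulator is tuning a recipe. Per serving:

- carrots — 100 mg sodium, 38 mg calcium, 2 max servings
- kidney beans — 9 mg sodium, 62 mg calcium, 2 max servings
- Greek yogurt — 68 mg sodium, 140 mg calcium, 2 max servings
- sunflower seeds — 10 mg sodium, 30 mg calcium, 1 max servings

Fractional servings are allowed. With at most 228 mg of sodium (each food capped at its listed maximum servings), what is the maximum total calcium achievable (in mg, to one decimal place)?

Calcium per mg sodium: kidney beans 6.889, sunflower seeds 3, Greek yogurt 2.059, carrots 0.38.
Take 2 servings of kidney beans: uses 18 mg sodium, +124.0 mg calcium (running total 124.0 mg).
Take 1 serving of sunflower seeds: uses 10 mg sodium, +30.0 mg calcium (running total 154.0 mg).
Take 2 servings of Greek yogurt: uses 136 mg sodium, +280.0 mg calcium (running total 434.0 mg).
Take 0.64 servings of carrots: uses 64 mg sodium, +24.3 mg calcium (running total 458.3 mg).
Filling greedily by calcium-per-mg sodium is optimal for one linear limit, giving 458.3 mg.

458.3 mg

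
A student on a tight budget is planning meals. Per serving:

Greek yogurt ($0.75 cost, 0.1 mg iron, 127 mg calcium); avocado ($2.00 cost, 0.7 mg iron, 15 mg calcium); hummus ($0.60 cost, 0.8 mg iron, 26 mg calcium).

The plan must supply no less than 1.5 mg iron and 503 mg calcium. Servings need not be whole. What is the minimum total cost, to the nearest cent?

An LP optimum is at a vertex; with two nutrient constraints at most two foods are used. Check each candidate.
Greek yogurt only: max(1.5/0.1, 503/127) = 15 servings → $11.25.
avocado only: max(1.5/0.7, 503/15) = 33.53 servings → $67.07.
hummus only: max(1.5/0.8, 503/26) = 19.35 servings → $11.61.
Greek yogurt + avocado with both tight: 3.771 servings and 1.604 servings → $6.04.
Greek yogurt + hummus with both tight: 3.671 servings and 1.416 servings → $3.60.
avocado + hummus: intersection lies outside the first quadrant.
Cheapest feasible corner: $3.60.

$3.60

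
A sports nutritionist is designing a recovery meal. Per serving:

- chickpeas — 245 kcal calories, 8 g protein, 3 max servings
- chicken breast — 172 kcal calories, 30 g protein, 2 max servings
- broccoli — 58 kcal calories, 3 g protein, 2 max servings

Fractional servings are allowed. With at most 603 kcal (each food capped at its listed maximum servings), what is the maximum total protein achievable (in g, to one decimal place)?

70.7 g

Protein per kcal: chicken breast 0.1744, broccoli 0.05172, chickpeas 0.03265.
Take 2 servings of chicken breast: uses 344 kcal, +60.0 g protein (running total 60.0 g).
Take 2 servings of broccoli: uses 116 kcal, +6.0 g protein (running total 66.0 g).
Take 0.5837 servings of chickpeas: uses 143 kcal, +4.7 g protein (running total 70.7 g).
Greedy by best ratio exhausts the calories allowance optimally: 70.7 g.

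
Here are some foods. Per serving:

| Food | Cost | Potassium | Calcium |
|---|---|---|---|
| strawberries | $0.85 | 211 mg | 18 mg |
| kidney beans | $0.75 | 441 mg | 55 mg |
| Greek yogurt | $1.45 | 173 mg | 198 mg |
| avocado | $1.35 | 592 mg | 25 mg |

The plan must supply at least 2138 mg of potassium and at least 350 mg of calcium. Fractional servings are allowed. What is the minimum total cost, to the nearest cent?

With two linear requirements the optimum uses one or two foods; enumerate the corners.
strawberries only: max(2138/211, 350/18) = 19.44 servings → $16.53.
kidney beans only: max(2138/441, 350/55) = 6.364 servings → $4.77.
Greek yogurt only: max(2138/173, 350/198) = 12.36 servings → $17.92.
avocado only: max(2138/592, 350/25) = 14 servings → $18.90.
strawberries + kidney beans: intersection lies outside the first quadrant.
strawberries + Greek yogurt with both tight: 9.383 servings and 0.9147 servings → $9.30.
strawberries + avocado: intersection lies outside the first quadrant.
kidney beans + Greek yogurt with both tight: 4.663 servings and 0.4725 servings → $4.18.
kidney beans + avocado: intersection lies outside the first quadrant.
Greek yogurt + avocado with both tight: 1.362 servings and 3.213 servings → $6.31.
Cheapest feasible corner: $4.18.

$4.18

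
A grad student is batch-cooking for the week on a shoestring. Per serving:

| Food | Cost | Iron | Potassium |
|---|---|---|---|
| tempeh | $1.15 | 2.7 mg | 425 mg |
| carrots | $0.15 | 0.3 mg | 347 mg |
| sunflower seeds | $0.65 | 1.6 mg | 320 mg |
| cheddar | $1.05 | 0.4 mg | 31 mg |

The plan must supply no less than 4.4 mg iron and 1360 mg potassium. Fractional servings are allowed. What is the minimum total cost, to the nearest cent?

$1.83

Two binding constraints pin down two serving amounts, so the optimal mix uses at most two foods. The candidates are each food alone (scaled to the tighter of iron/potassium) and each pair with both constraints tight.
tempeh only: max(4.4/2.7, 1360/425) = 3.2 servings → $3.68.
carrots only: max(4.4/0.3, 1360/347) = 14.67 servings → $2.20.
sunflower seeds only: max(4.4/1.6, 1360/320) = 4.25 servings → $2.76.
cheddar only: max(4.4/0.4, 1360/31) = 43.87 servings → $46.06.
tempeh + carrots with both tight: 1.382 servings and 2.226 servings → $1.92.
tempeh + sunflower seeds: the both-tight solution has a negative serving — not a feasible corner.
tempeh + cheddar: intersection lies outside the first quadrant.
carrots + sunflower seeds with both tight: 1.672 servings and 2.436 servings → $1.83.
carrots + cheddar with both tight: 3.147 servings and 8.639 servings → $9.54.
sunflower seeds + cheddar: the both-tight solution has a negative serving — not a feasible corner.
Cheapest feasible corner: $1.83.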